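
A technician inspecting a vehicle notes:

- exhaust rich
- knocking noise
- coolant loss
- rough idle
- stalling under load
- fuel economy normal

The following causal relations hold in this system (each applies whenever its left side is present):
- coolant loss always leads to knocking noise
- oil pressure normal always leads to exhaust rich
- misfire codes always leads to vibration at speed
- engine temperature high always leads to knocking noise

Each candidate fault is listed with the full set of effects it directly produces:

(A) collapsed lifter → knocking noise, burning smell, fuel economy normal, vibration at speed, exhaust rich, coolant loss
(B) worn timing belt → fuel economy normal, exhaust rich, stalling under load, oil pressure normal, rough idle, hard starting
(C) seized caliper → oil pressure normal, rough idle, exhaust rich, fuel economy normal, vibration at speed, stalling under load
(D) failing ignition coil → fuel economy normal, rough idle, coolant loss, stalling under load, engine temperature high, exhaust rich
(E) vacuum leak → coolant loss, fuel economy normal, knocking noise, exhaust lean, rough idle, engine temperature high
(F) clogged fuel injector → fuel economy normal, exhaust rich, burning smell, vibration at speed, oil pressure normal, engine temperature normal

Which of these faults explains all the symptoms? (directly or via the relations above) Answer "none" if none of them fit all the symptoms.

D

For each candidate, compare predicted effects to what was observed:
(A) collapsed lifter — exhaust rich match; knocking noise match; coolant loss match; rough idle miss; stalling under load miss; fuel economy normal match
(B) worn timing belt — does not account for knocking noise, coolant loss
(C) seized caliper — does not account for knocking noise, coolant loss
(D) failing ignition coil — exhaust rich match; knocking noise match (through coolant loss → knocking noise); coolant loss match; rough idle match; stalling under load match; fuel economy normal match
(E) vacuum leak — exhaust rich miss; knocking noise match; coolant loss match; rough idle match; stalling under load miss; fuel economy normal match
(F) clogged fuel injector — does not account for knocking noise, coolant loss, rough idle, stalling under load
(D) alone accounts for all the evidence.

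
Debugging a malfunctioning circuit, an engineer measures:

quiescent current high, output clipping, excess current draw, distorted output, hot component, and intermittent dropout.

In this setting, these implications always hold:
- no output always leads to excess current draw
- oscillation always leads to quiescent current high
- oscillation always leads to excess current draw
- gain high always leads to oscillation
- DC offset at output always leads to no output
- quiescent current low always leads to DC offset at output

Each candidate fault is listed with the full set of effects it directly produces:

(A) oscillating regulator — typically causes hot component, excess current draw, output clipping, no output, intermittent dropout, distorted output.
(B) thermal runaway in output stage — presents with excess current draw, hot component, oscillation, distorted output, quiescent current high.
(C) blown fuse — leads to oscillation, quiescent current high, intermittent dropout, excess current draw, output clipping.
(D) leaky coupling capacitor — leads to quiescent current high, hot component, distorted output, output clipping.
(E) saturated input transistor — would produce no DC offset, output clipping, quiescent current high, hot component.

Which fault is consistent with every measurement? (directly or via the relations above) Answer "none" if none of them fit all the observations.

none

Checking each candidate against the observations:
(A) oscillating regulator — quiescent current high -; output clipping +; excess current draw +; distorted output +; hot component +; intermittent dropout +
(B) thermal runaway in output stage — quiescent current high +; output clipping -; excess current draw +; distorted output +; hot component +; intermittent dropout -
(C) blown fuse — does not account for distorted output, hot component
(D) leaky coupling capacitor — quiescent current high +; output clipping +; excess current draw -; distorted output +; hot component +; intermittent dropout -
(E) saturated input transistor — does not account for excess current draw, distorted output, intermittent dropout
No candidate is consistent with all observations.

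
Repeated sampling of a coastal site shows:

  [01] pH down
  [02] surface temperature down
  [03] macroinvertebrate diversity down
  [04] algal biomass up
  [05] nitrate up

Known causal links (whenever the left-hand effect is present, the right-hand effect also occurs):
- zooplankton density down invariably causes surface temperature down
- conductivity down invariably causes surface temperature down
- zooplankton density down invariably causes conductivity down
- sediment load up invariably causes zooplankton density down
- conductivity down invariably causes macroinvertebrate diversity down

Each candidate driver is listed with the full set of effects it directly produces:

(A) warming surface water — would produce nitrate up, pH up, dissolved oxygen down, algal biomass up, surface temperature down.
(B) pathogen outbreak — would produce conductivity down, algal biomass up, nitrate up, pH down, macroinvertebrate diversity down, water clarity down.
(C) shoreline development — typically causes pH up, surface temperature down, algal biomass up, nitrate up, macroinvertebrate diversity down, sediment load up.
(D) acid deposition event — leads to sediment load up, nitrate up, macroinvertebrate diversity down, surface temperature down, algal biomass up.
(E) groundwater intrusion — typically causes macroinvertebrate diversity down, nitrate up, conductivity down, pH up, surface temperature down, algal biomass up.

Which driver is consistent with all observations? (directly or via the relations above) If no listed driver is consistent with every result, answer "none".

B

Per-candidate check:
(A) warming surface water — fails on pH down, macroinvertebrate diversity down (predicts pH up, not pH down)
(B) pathogen outbreak — accounts for every observation (surface temperature down through conductivity down → surface temperature down)
(C) shoreline development — pH down NO; surface temperature down yes; macroinvertebrate diversity down yes; algal biomass up yes; nitrate up yes
(D) acid deposition event — does not account for pH down
(E) groundwater intrusion — fails on pH down (predicts pH up, not pH down)
Only (B) is consistent with every observation.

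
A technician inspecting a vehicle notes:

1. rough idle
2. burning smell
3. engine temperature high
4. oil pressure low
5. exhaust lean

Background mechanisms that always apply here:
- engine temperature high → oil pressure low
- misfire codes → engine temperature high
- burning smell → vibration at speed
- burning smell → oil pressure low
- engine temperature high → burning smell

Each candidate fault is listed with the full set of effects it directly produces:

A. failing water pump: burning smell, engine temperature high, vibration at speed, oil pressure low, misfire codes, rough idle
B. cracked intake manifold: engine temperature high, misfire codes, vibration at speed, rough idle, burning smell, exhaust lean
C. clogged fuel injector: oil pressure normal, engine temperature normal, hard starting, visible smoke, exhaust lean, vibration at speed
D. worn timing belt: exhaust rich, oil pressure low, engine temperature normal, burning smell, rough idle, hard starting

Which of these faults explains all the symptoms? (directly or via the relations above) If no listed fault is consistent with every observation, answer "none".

Testing each hypothesis:
(A) failing water pump — rough idle yes; burning smell yes; engine temperature high yes; oil pressure low yes; exhaust lean NO
(B) cracked intake manifold — rough idle yes; burning smell yes; engine temperature high yes; oil pressure low yes (through burning smell → oil pressure low); exhaust lean yes
(C) clogged fuel injector — fails on rough idle, burning smell, engine temperature high, oil pressure low (predicts engine temperature normal, not engine temperature high; predicts oil pressure normal, not oil pressure low)
(D) worn timing belt — rough idle yes; burning smell yes; engine temperature high NO; oil pressure low yes; exhaust lean NO
(B) alone accounts for all the evidence.

B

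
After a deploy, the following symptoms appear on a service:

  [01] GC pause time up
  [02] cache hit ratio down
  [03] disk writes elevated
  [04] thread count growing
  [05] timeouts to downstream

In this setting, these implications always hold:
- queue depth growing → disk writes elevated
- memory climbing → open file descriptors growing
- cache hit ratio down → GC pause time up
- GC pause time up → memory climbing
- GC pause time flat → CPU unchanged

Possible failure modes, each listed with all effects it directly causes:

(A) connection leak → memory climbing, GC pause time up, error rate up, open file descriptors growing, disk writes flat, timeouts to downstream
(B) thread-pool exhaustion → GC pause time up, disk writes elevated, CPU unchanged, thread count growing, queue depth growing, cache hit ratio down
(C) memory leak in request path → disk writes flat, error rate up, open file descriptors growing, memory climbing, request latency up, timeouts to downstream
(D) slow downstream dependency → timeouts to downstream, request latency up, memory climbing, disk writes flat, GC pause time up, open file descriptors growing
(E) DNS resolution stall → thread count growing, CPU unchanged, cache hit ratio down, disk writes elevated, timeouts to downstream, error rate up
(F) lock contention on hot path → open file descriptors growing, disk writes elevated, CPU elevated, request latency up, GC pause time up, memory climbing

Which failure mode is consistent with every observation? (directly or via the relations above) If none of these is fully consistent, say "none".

Testing each hypothesis:
(A) connection leak — GC pause time up +; cache hit ratio down -; disk writes elevated -; thread count growing -; timeouts to downstream +
(B) thread-pool exhaustion — does not account for timeouts to downstream
(C) memory leak in request path — fails on GC pause time up, cache hit ratio down, disk writes elevated, thread count growing (predicts disk writes flat, not disk writes elevated)
(D) slow downstream dependency — GC pause time up +; cache hit ratio down -; disk writes elevated -; thread count growing -; timeouts to downstream +
(E) DNS resolution stall — accounts for every observation (GC pause time up via cache hit ratio down → GC pause time up)
(F) lock contention on hot path — does not account for cache hit ratio down, thread count growing, timeouts to downstream
(E) is the only candidate with no mismatches.

E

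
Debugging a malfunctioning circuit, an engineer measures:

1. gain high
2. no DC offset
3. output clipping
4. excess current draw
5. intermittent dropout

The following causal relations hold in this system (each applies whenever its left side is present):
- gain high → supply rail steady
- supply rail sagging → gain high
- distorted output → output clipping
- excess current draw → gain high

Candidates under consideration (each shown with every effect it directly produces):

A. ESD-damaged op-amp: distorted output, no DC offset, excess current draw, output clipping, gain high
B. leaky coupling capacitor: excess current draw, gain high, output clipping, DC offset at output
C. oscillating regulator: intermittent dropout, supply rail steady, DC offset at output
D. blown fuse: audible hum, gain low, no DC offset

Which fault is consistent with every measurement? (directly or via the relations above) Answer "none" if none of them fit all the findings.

none

Checking each candidate against the observations:
(A) ESD-damaged op-amp — does not account for intermittent dropout
(B) leaky coupling capacitor — fails on no DC offset, intermittent dropout (predicts DC offset at output, not no DC offset)
(C) oscillating regulator — fails on gain high, no DC offset, output clipping, excess current draw (predicts DC offset at output, not no DC offset)
(D) blown fuse — fails on gain high, output clipping, excess current draw, intermittent dropout (predicts gain low, not gain high)
None of the listed candidates fits everything.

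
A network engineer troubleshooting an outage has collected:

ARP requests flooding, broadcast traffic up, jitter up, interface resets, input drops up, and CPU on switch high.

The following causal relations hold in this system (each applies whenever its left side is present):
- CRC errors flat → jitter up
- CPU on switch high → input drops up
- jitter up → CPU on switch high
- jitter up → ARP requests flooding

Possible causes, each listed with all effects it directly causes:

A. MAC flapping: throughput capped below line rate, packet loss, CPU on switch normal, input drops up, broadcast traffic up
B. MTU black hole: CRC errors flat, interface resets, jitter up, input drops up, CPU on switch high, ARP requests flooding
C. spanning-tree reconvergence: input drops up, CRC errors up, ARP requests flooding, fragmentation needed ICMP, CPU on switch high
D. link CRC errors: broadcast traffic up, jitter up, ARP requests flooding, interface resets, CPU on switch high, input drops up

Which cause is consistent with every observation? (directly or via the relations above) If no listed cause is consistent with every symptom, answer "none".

Per-candidate check:
(A) MAC flapping — ARP requests flooding ✗; broadcast traffic up ✓; jitter up ✗; interface resets ✗; input drops up ✓; CPU on switch high ✗
(B) MTU black hole — ARP requests flooding ✓; broadcast traffic up ✗; jitter up ✓; interface resets ✓; input drops up ✓; CPU on switch high ✓
(C) spanning-tree reconvergence — does not account for broadcast traffic up, jitter up, interface resets
(D) link CRC errors — ARP requests flooding ✓; broadcast traffic up ✓; jitter up ✓; interface resets ✓; input drops up ✓; CPU on switch high ✓
(D) alone accounts for all the evidence.

D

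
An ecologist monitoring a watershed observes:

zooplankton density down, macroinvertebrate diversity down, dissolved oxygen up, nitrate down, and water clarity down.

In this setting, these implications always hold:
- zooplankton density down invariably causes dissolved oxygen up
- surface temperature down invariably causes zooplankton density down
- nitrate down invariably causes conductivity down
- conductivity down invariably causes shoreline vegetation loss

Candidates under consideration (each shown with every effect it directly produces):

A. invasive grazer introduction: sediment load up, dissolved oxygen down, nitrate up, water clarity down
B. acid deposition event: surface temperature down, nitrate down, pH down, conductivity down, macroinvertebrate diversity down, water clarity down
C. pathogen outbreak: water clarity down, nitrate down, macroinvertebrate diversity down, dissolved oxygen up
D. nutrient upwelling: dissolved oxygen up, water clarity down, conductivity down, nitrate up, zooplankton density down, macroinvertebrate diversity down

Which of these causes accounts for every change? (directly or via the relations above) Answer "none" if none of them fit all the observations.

B

Testing each hypothesis:
(A) invasive grazer introduction — fails on zooplankton density down, macroinvertebrate diversity down, dissolved oxygen up, nitrate down (predicts dissolved oxygen down, not dissolved oxygen up; predicts nitrate up, not nitrate down)
(B) acid deposition event — accounts for every observation (zooplankton density down by surface temperature down → zooplankton density down)
(C) pathogen outbreak — does not account for zooplankton density down
(D) nutrient upwelling — fails on nitrate down (predicts nitrate up, not nitrate down)
(B) alone accounts for all the evidence.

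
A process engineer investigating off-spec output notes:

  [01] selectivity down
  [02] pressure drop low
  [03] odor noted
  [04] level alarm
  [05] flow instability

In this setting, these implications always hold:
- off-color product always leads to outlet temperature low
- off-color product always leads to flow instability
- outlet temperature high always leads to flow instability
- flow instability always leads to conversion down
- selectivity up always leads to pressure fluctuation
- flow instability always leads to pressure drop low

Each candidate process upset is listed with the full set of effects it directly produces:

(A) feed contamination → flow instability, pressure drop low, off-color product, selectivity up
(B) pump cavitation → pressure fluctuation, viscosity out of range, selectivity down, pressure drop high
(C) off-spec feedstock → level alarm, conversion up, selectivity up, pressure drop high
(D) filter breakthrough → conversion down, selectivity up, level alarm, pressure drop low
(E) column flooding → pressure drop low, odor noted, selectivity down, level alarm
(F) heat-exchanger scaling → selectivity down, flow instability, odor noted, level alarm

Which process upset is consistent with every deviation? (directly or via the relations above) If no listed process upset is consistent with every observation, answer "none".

Checking each candidate against the observations:
(A) feed contamination — selectivity down ✗; pressure drop low ✓; odor noted ✗; level alarm ✗; flow instability ✓
(B) pump cavitation — fails on pressure drop low, odor noted, level alarm, flow instability (predicts pressure drop high, not pressure drop low)
(C) off-spec feedstock — selectivity down ✗; pressure drop low ✗; odor noted ✗; level alarm ✓; flow instability ✗
(D) filter breakthrough — fails on selectivity down, odor noted, flow instability (predicts selectivity up, not selectivity down)
(E) column flooding — selectivity down ✓; pressure drop low ✓; odor noted ✓; level alarm ✓; flow instability ✗
(F) heat-exchanger scaling — selectivity down ✓; pressure drop low ✓ (via flow instability → pressure drop low); odor noted ✓; level alarm ✓; flow instability ✓
(F) alone accounts for all the evidence.

F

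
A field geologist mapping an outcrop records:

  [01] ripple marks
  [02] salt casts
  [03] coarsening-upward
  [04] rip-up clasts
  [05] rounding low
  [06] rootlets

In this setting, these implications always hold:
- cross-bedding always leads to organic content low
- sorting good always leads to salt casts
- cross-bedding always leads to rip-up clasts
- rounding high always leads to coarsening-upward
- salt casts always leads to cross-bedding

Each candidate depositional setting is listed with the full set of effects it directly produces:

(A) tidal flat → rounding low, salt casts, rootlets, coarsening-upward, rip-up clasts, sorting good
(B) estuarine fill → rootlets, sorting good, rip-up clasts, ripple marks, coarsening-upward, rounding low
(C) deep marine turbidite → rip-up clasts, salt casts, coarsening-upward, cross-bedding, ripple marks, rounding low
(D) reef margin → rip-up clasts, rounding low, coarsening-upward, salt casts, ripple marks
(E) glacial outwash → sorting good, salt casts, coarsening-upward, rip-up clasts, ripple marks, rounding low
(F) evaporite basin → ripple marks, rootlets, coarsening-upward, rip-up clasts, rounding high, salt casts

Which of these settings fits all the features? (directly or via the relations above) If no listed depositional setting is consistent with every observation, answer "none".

For each candidate, compare predicted effects to what was observed:
(A) tidal flat — does not account for ripple marks
(B) estuarine fill — ripple marks yes; salt casts yes (through sorting good → salt casts); coarsening-upward yes; rip-up clasts yes; rounding low yes; rootlets yes
(C) deep marine turbidite — ripple marks yes; salt casts yes; coarsening-upward yes; rip-up clasts yes; rounding low yes; rootlets NO
(D) reef margin — ripple marks yes; salt casts yes; coarsening-upward yes; rip-up clasts yes; rounding low yes; rootlets NO
(E) glacial outwash — ripple marks yes; salt casts yes; coarsening-upward yes; rip-up clasts yes; rounding low yes; rootlets NO
(F) evaporite basin — ripple marks yes; salt casts yes; coarsening-upward yes; rip-up clasts yes; rounding low NO; rootlets yes
(B) alone accounts for all the evidence.

B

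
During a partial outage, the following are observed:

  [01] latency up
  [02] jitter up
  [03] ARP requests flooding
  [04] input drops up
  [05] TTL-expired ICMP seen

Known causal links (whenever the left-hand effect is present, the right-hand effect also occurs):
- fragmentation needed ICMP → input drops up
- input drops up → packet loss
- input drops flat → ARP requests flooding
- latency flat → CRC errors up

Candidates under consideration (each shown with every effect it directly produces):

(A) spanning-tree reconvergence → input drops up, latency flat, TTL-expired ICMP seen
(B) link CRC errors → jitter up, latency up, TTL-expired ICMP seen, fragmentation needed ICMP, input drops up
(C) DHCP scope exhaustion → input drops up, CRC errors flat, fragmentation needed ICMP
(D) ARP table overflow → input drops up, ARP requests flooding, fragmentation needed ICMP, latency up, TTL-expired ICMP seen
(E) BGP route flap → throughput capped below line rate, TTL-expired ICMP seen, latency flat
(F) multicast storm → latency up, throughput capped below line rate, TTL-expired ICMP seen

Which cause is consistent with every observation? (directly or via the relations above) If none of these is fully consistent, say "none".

Testing each hypothesis:
(A) spanning-tree reconvergence — fails on latency up, jitter up, ARP requests flooding (predicts latency flat, not latency up)
(B) link CRC errors — does not account for ARP requests flooding
(C) DHCP scope exhaustion — does not account for latency up, jitter up, ARP requests flooding, TTL-expired ICMP seen
(D) ARP table overflow — latency up +; jitter up -; ARP requests flooding +; input drops up +; TTL-expired ICMP seen +
(E) BGP route flap — latency up -; jitter up -; ARP requests flooding -; input drops up -; TTL-expired ICMP seen +
(F) multicast storm — latency up +; jitter up -; ARP requests flooding -; input drops up -; TTL-expired ICMP seen +
None of the listed candidates fits everything.

none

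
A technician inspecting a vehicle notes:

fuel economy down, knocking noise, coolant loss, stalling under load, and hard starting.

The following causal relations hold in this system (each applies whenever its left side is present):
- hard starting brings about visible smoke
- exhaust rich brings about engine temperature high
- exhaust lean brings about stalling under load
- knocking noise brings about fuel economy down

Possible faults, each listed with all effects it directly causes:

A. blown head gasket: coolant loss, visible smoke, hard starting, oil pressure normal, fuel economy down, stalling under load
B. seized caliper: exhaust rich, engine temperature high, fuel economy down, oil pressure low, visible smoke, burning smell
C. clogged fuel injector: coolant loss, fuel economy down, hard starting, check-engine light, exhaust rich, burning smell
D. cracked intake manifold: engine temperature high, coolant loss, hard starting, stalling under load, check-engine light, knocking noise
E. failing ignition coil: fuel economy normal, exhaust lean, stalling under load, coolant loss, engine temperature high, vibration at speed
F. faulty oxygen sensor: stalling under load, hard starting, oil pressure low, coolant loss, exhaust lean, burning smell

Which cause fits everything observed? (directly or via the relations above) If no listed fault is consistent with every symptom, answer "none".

D

Per-candidate check:
(A) blown head gasket — does not account for knocking noise
(B) seized caliper — does not account for knocking noise, coolant loss, stalling under load, hard starting
(C) clogged fuel injector — does not account for knocking noise, stalling under load
(D) cracked intake manifold — accounts for every observation (fuel economy down by knocking noise → fuel economy down)
(E) failing ignition coil — fuel economy down -; knocking noise -; coolant loss +; stalling under load +; hard starting -
(F) faulty oxygen sensor — does not account for fuel economy down, knocking noise
(D) is the only candidate with no mismatches.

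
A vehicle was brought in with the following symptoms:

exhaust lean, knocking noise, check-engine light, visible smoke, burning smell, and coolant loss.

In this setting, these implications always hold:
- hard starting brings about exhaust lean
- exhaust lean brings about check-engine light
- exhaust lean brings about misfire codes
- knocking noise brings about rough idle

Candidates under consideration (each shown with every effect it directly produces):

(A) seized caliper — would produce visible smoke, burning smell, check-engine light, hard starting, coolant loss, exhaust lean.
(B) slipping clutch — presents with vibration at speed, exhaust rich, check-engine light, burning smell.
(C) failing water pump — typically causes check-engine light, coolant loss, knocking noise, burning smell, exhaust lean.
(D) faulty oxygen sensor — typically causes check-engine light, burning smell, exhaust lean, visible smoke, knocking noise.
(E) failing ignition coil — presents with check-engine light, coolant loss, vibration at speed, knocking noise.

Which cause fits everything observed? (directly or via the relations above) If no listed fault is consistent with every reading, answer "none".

Checking each candidate against the observations:
(A) seized caliper — does not account for knocking noise
(B) slipping clutch — fails on exhaust lean, knocking noise, visible smoke, coolant loss (predicts exhaust rich, not exhaust lean)
(C) failing water pump — exhaust lean ✓; knocking noise ✓; check-engine light ✓; visible smoke ✗; burning smell ✓; coolant loss ✓
(D) faulty oxygen sensor — does not account for coolant loss
(E) failing ignition coil — exhaust lean ✗; knocking noise ✓; check-engine light ✓; visible smoke ✗; burning smell ✗; coolant loss ✓
Every candidate fails on at least one observation.

none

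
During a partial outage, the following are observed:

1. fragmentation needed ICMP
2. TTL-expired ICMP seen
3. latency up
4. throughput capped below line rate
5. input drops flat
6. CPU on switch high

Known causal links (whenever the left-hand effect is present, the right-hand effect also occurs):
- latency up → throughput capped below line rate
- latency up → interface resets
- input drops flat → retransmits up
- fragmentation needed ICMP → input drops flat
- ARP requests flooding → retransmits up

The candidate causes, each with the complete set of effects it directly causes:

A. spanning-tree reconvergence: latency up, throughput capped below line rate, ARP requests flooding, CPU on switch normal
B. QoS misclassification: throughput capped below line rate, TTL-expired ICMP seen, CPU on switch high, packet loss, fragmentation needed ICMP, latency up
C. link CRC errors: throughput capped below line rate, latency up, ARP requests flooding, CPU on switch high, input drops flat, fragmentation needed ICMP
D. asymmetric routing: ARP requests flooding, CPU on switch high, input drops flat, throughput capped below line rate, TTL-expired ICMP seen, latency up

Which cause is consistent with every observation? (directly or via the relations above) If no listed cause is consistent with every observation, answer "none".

B

Checking each candidate against the observations:
(A) spanning-tree reconvergence — fragmentation needed ICMP miss; TTL-expired ICMP seen miss; latency up match; throughput capped below line rate match; input drops flat miss; CPU on switch high miss
(B) QoS misclassification — fragmentation needed ICMP match; TTL-expired ICMP seen match; latency up match; throughput capped below line rate match; input drops flat match (through fragmentation needed ICMP → input drops flat); CPU on switch high match
(C) link CRC errors — fragmentation needed ICMP match; TTL-expired ICMP seen miss; latency up match; throughput capped below line rate match; input drops flat match; CPU on switch high match
(D) asymmetric routing — does not account for fragmentation needed ICMP
(B) is the only candidate with no mismatches.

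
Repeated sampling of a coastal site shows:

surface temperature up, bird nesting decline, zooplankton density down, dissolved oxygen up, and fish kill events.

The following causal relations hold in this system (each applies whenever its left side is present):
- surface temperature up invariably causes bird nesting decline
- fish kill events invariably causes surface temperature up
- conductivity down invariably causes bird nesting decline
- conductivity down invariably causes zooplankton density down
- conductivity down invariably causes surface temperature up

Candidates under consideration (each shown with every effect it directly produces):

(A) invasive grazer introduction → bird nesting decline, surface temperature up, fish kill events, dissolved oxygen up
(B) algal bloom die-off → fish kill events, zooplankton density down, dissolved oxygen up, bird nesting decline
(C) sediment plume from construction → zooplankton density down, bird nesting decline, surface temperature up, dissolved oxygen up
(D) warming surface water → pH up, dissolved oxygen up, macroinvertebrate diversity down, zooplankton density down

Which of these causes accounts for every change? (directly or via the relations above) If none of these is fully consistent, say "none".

For each candidate, compare predicted effects to what was observed:
(A) invasive grazer introduction — surface temperature up match; bird nesting decline match; zooplankton density down miss; dissolved oxygen up match; fish kill events match
(B) algal bloom die-off — surface temperature up match (via fish kill events → surface temperature up); bird nesting decline match; zooplankton density down match; dissolved oxygen up match; fish kill events match
(C) sediment plume from construction — does not account for fish kill events
(D) warming surface water — does not account for surface temperature up, bird nesting decline, fish kill events
Only (B) is consistent with every observation.

B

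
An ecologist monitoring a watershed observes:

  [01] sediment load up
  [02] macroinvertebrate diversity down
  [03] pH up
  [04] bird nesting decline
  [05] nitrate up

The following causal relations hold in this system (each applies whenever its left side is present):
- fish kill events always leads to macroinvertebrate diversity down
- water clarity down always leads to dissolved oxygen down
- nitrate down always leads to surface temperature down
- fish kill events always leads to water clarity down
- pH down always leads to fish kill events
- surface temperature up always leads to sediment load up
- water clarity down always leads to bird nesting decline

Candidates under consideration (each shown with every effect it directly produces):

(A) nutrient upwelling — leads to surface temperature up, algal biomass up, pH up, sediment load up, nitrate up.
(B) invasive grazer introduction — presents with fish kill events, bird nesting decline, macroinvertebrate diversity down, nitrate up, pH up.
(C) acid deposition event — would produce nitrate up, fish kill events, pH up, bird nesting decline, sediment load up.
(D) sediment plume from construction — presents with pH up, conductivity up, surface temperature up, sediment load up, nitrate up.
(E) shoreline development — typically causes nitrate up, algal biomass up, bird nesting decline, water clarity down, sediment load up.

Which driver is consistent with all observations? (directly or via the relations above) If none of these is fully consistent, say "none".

Per-candidate check:
(A) nutrient upwelling — sediment load up yes; macroinvertebrate diversity down NO; pH up yes; bird nesting decline NO; nitrate up yes
(B) invasive grazer introduction — sediment load up NO; macroinvertebrate diversity down yes; pH up yes; bird nesting decline yes; nitrate up yes
(C) acid deposition event — accounts for every observation (macroinvertebrate diversity down via fish kill events → macroinvertebrate diversity down)
(D) sediment plume from construction — does not account for macroinvertebrate diversity down, bird nesting decline
(E) shoreline development — does not account for macroinvertebrate diversity down, pH up
(C) alone accounts for all the evidence.

C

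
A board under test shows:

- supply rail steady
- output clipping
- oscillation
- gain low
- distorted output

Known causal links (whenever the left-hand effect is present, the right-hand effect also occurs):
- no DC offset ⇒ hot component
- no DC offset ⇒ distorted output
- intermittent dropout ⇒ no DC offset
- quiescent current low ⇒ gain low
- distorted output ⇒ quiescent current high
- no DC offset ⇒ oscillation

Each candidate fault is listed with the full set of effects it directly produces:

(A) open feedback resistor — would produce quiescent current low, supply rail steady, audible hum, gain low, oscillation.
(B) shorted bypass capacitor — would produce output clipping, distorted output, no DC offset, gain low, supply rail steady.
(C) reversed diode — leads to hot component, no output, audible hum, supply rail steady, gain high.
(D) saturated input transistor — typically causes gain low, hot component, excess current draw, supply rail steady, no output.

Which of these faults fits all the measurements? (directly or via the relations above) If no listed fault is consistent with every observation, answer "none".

Testing each hypothesis:
(A) open feedback resistor — does not account for output clipping, distorted output
(B) shorted bypass capacitor — supply rail steady match; output clipping match; oscillation match (by no DC offset → oscillation); gain low match; distorted output match
(C) reversed diode — fails on output clipping, oscillation, gain low, distorted output (predicts gain high, not gain low)
(D) saturated input transistor — supply rail steady match; output clipping miss; oscillation miss; gain low match; distorted output miss
(B) alone accounts for all the evidence.

B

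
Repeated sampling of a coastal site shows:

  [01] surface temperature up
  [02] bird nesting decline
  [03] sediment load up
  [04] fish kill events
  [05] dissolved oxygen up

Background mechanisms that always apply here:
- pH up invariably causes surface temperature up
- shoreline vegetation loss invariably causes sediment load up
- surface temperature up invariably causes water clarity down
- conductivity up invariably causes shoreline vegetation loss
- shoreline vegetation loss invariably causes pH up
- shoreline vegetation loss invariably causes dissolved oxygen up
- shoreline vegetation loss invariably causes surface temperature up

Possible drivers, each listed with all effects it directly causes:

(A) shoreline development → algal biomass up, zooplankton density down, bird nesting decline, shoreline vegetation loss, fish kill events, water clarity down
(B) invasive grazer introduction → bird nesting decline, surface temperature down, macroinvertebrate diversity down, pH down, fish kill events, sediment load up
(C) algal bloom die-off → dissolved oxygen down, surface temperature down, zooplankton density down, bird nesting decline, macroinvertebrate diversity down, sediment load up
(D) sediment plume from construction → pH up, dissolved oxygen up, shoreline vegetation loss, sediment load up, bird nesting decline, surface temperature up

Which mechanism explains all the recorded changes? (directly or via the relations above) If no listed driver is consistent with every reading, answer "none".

A

Per-candidate check:
(A) shoreline development — accounts for every observation (surface temperature up by shoreline vegetation loss → surface temperature up)
(B) invasive grazer introduction — fails on surface temperature up, dissolved oxygen up (predicts surface temperature down, not surface temperature up)
(C) algal bloom die-off — surface temperature up -; bird nesting decline +; sediment load up +; fish kill events -; dissolved oxygen up -
(D) sediment plume from construction — surface temperature up +; bird nesting decline +; sediment load up +; fish kill events -; dissolved oxygen up +
(A) alone accounts for all the evidence.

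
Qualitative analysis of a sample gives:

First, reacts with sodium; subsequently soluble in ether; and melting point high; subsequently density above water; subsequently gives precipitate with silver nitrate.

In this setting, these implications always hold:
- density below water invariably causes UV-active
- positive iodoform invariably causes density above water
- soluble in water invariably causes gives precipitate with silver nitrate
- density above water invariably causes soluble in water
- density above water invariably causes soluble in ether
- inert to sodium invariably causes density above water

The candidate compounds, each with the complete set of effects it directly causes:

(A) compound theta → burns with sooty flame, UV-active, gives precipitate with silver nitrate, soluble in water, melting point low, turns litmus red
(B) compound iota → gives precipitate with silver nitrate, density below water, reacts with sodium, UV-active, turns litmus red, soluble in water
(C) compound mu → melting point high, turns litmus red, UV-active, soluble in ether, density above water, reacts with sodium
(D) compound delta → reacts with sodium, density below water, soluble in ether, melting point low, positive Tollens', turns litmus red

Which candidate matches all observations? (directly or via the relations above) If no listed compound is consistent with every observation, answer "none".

C

Testing each hypothesis:
(A) compound theta — reacts with sodium NO; soluble in ether NO; melting point high NO; density above water NO; gives precipitate with silver nitrate yes
(B) compound iota — reacts with sodium yes; soluble in ether NO; melting point high NO; density above water NO; gives precipitate with silver nitrate yes
(C) compound mu — reacts with sodium yes; soluble in ether yes; melting point high yes; density above water yes; gives precipitate with silver nitrate yes (through density above water → soluble in water → gives precipitate with silver nitrate)
(D) compound delta — fails on melting point high, density above water, gives precipitate with silver nitrate (predicts melting point low, not melting point high; predicts density below water, not density above water)
(C) is the only candidate with no mismatches.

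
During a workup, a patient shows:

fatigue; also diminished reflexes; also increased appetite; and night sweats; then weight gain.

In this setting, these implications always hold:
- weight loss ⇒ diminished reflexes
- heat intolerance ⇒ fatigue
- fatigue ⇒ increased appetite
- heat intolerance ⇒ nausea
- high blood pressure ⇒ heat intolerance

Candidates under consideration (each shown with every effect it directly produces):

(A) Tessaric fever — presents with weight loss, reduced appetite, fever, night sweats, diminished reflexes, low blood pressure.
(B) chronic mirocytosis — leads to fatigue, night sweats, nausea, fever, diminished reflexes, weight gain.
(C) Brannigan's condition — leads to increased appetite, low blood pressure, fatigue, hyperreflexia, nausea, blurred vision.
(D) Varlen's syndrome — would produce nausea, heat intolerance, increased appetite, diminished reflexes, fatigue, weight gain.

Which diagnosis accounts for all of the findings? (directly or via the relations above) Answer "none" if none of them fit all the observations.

Checking each candidate against the observations:
(A) Tessaric fever — fatigue miss; diminished reflexes match; increased appetite miss; night sweats match; weight gain miss
(B) chronic mirocytosis — fatigue match; diminished reflexes match; increased appetite match (via fatigue → increased appetite); night sweats match; weight gain match
(C) Brannigan's condition — fatigue match; diminished reflexes miss; increased appetite match; night sweats miss; weight gain miss
(D) Varlen's syndrome — fatigue match; diminished reflexes match; increased appetite match; night sweats miss; weight gain match
Only (B) is consistent with every observation.

B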